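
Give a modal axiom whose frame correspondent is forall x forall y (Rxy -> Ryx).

r → □◇r

This is symmetry; the standard corresponding axiom is B: r → □◇r.
Suppose r→□◇r is valid. Take Rxy and set V(r)={x}. Then r at x, so □◇r at x, so ◇r at y, so some z with Ryz has r; z=x, i.e. Ryx.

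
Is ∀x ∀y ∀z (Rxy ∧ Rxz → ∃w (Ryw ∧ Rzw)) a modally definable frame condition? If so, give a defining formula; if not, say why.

Yes, by ◇□p → □◇p

This is a Sahlqvist condition; the .2 axiom ◇□p → □◇p defines it.
Suppose ◇□p→□◇p is valid. Take Rxy, Rxz and set V(p)={w : Ryw}. Then □p at y so ◇□p at x, so □◇p at x, so ◇p at z, giving w with Rzw and Ryw.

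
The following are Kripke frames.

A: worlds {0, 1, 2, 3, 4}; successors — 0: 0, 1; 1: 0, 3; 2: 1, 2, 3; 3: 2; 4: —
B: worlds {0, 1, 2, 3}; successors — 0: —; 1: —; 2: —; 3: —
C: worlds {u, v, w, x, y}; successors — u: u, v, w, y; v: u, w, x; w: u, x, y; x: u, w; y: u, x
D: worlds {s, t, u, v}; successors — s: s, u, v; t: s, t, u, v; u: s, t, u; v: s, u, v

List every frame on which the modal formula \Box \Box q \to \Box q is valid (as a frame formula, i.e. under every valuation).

B, D

This is the axiom for density; its first-order frame correspondent is \forall x \forall y (Rxy \to \exists z (Rxz \wedge Rzy)).
A: fails — R13 but no z with R1z and Rz3.
B: satisfies the condition.
C: fails — Ryx but no z with Ryz and Rzx.
D: satisfies the condition.
Valid on: B, D.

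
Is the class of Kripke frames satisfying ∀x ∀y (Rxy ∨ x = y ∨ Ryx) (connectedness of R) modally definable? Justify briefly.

Not modally definable

Any modally definable frame class is closed under disjoint unions.
Take 4 disjoint single-world reflexive frames: each is trivially connected, but their disjoint union has 4 worlds with no edge between distinct components, so it is not connected.
So no modal formula (or set of formulas) defines exactly the connected frames.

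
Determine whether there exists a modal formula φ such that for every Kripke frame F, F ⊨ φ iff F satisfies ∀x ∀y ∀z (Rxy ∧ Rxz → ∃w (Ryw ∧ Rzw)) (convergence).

Definable; ◇□p → □◇p defines it

Yes: it is convergence, defined by the .2 schema ◇□p → □◇p.
Suppose ◇□p→□◇p is valid. Take Rxy, Rxz and set V(p)={w : Ryw}. Then □p at y so ◇□p at x, so □◇p at x, so ◇p at z, giving w with Rzw and Ryw.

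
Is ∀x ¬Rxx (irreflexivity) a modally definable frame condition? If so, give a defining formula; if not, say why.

If a class were modally definable it would be closed under surjective bounded morphisms (Goldblatt–Thomason).
The 4-cycle (worlds w0,w1,w2,w3 with w0→w1→w2→w3→w0) is irreflexive, and the map sending every world to a single reflexive point • is a surjective bounded morphism (forth: every edge maps to (•,•); back: every world has a successor). So any modal formula valid on the 4-cycle is also valid on the reflexive point, which is not irreflexive.
So the class is not modally definable.

Not modally definable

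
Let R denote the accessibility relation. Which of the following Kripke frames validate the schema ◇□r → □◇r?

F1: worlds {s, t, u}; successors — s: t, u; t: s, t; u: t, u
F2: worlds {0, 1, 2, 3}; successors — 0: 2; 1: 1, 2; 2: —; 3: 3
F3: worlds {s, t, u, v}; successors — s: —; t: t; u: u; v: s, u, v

Frame correspondent (Sahlqvist): ∀x ∀y ∀z (Rxy ∧ Rxz → ∃w (Ryw ∧ Rzw)) — i.e. convergence.
F1: condition met.
F2: fails — R02 and R02 but 2 and 2 have no common successor.
F3: fails — Rvv and Rvs but v and s have no common successor.
Valid on: F1.

F1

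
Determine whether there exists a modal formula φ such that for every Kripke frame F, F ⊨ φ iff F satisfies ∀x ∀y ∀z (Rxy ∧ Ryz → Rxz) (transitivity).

The condition is transitivity. A defining modal formula is □q → □□q.
Suppose □q→□□q is valid. Take Rxy, Ryz and set V(q)={w : Rxw}. Then □q at x, so □□q at x, so □q at y, so q at z, i.e. Rxz.

Definable; □q → □□q defines it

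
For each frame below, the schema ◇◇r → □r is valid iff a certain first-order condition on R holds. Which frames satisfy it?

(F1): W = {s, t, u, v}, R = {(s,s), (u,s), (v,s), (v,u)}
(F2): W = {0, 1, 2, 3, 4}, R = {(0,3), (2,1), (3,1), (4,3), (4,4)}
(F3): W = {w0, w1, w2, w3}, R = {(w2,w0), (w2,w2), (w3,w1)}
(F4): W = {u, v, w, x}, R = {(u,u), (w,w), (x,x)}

This is the axiom for a generalized confluence (Geach) condition; its first-order frame correspondent is ∀x ∀y ∀z ((xR²y ∧ xRz) → ∃w (y = w ∧ z = w)).
(F1): fails — vR²s, vRu but s ≠ u.
(F2): fails — 0R²1, 0R3 but 1 ≠ 3.
(F3): fails — w2R²w0, w2Rw2 but w0 ≠ w2.
(F4): condition met.
Valid on: (F4).

(F4)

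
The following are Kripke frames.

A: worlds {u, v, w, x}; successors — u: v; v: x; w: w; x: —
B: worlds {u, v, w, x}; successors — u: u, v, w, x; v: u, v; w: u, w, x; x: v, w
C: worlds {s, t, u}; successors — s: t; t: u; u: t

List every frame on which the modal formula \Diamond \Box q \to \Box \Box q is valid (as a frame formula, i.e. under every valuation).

The schema corresponds to a generalized confluence (Geach) condition: \forall x \forall y \forall z ((xRy \wedge x R^2 z) \to \exists w (yRw \wedge z = w)).
A: ✓.
B: fails — uRv, uR²w but no t with vRt and w=t.
C: ✓.

A, C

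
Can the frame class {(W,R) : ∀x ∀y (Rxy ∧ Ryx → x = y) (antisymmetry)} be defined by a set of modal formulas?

No — not modally definable

Modal frame validity is preserved under surjective bounded morphisms.
The 6-cycle (worlds 0,1,2,3,4,5 with 0→1→2→3→4→5→0) is antisymmetric. Sending even-indexed worlds to a and odd-indexed worlds to b is a surjective bounded morphism onto the two-world frame with a↔b, which is not antisymmetric.
Hence antisymmetry is not modally definable.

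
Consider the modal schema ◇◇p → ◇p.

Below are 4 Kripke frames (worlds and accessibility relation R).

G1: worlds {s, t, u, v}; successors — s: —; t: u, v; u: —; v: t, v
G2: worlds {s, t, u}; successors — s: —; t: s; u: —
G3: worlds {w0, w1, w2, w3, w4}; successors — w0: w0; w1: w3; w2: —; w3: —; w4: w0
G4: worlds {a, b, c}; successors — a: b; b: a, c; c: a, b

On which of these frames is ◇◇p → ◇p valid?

G2, G3

The schema corresponds to transitivity: ∀x ∀y ∀z (Rxy ∧ Ryz → Rxz).
G1: fails — Rvt and Rtu but not Rvu.
G2: satisfies the condition.
G3: satisfies the condition.
G4: fails — Rbc and Rcb but not Rbb.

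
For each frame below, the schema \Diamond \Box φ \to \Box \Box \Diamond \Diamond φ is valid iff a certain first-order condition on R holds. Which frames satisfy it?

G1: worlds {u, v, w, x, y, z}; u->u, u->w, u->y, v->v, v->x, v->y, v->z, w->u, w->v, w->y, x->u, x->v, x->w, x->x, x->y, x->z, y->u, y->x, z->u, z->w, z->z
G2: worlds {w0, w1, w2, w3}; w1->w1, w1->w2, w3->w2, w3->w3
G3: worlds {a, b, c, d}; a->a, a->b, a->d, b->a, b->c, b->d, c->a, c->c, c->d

The schema corresponds to a generalized confluence (Geach) condition: \forall x \forall y \forall z ((xRy \wedge x R^2 z) \to \exists w (yRw \wedge z R^2 w)).
G1: condition met.
G2: fails — w1Rw1, w1R²w2 but no w with w1Rw and w2R²w.
G3: fails — aRa, aR²d but no w with aRw and dR²w.

G1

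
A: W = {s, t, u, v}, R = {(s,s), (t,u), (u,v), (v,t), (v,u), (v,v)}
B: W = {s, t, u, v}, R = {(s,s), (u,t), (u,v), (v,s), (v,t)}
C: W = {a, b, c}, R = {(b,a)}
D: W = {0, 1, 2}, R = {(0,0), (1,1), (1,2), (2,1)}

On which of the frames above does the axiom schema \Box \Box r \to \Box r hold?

D

This is the axiom for density; its first-order frame correspondent is \forall x \forall y (Rxy \to \exists z (Rxz \wedge Rzy)).
A: fails — Rtu but no z with Rtz and Rzu.
B: fails — Ruv but no z with Ruz and Rzv.
C: fails — Rba but no z with Rbz and Rza.
D: holds.
Valid on: D.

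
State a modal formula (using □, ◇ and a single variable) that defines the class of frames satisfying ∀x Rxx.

□ψ → ψ

A defining formula is □ψ → ψ (the T axiom).
Suppose □ψ→ψ is valid. At any x set V(ψ)={w : Rxw}. Then □ψ holds at x, so ψ holds at x, i.e. Rxx.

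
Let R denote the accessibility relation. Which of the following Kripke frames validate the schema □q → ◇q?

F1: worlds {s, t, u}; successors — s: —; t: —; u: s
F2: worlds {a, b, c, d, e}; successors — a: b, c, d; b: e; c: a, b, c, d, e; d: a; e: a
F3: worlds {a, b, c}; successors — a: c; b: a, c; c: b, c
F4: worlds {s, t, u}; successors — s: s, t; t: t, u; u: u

Frame correspondent (Sahlqvist): ∀x ∃y Rxy — i.e. seriality.
F1: fails — world s has no successor.
F2: ✓.
F3: ✓.
F4: ✓.

F2, F3, F4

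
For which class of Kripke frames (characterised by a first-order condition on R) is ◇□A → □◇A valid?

This is the .2 axiom.
Its frame correspondent is convergence — ∀x ∀y ∀z (Rxy ∧ Rxz → ∃w (Ryw ∧ Rzw)).

Convergence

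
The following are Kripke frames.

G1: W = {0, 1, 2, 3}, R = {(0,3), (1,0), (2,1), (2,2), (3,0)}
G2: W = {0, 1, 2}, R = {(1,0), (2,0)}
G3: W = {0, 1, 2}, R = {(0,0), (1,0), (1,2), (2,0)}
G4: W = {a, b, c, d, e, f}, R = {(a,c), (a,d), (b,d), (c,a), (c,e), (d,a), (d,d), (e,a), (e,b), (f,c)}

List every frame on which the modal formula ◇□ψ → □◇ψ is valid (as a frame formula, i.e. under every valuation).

Frame correspondent (Sahlqvist): ∀x ∀y ∀z (Rxy ∧ Rxz → ∃w (Ryw ∧ Rzw)) — i.e. convergence.
G1: fails — R22 and R21 but 2 and 1 have no common successor.
G2: fails — R10 and R10 but 0 and 0 have no common successor.
G3: holds.
G4: fails — Rce and Rca but e and a have no common successor.

G3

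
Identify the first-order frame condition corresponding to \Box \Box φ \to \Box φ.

density

Suppose □□φ→□φ is valid. Take Rxy and set V(φ)={w : xR²w}. Then □□φ at x, so □φ at x, so φ at y, i.e. ∃z(Rxz∧Rzy).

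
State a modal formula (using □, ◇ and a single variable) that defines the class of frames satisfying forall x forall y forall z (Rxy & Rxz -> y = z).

This is partial functionality; the standard corresponding axiom is CD: ◇r → □r.
Suppose ◇r→□r is valid. Take Rxy, Rxz and set V(r)={y}. Then ◇r at x, so □r at x, so r at z, i.e. z=y.

◇r → □r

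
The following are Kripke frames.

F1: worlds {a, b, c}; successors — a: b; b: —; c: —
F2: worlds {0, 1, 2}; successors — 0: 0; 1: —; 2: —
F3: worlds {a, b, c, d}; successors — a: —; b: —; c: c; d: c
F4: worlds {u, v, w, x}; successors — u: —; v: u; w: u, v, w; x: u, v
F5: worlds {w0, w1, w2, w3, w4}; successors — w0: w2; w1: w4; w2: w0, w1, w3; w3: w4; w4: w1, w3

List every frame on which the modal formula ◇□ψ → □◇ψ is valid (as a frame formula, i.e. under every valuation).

This is the axiom for convergence; its first-order frame correspondent is ∀x ∀y ∀z (Rxy ∧ Rxz → ∃w (Ryw ∧ Rzw)).
F1: fails — Rab and Rab but b and b have no common successor.
F2: satisfies the condition.
F3: satisfies the condition.
F4: fails — Rvu and Rvu but u and u have no common successor.
F5: fails — Rw2w1 and Rw2w0 but w1 and w0 have no common successor.

F2, F3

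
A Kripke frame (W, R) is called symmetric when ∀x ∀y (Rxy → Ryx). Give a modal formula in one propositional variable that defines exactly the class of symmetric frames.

p → □◇p

The condition is symmetry. The B schema p → □◇p defines it.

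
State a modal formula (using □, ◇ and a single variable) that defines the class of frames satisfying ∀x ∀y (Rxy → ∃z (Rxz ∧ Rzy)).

□□ψ → □ψ

This is density; the standard corresponding axiom is C4: □□ψ → □ψ.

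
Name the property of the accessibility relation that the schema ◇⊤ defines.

seriality

This schema is equivalent to the D axiom □φ → ◇φ.
It corresponds to seriality: ∀x ∃y Rxy.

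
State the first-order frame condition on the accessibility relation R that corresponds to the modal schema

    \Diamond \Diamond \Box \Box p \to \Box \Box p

This is a Sahlqvist (Geach-type) schema ◇^2□^2p → □^2◇^0p.
Minimal-valuation argument: fix x; take any y with xR^2y and any z with xR^2z. Set V(p) to the set of worlds R-reachable from y in exactly 2 steps. Then □^2p holds at y, so the antecedent holds at x; validity forces ◇^0p at z, giving a w with zR^0w and yR^2w.
First-order correspondent: \forall x \forall y \forall z ((x R^2 y \wedge x R^2 z) \to \exists w (y R^2 w \wedge z = w)).

\forall x \forall y \forall z ((x R^2 y \wedge x R^2 z) \to \exists w (y R^2 w \wedge z = w))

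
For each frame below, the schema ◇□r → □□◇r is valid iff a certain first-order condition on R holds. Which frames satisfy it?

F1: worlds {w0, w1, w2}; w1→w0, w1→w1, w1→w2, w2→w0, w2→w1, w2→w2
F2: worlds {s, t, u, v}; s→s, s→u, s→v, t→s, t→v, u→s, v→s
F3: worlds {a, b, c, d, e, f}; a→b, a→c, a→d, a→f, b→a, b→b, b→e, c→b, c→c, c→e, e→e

F2

Frame correspondent (Sahlqvist): ∀x ∀y ∀z ((xRy ∧ xR²z) → ∃w (yRw ∧ zRw)) — i.e. a generalized confluence (Geach) condition.
F1: fails — w1Rw0, w1R²w0 but no w with w0Rw and w0Rw.
F2: holds.
F3: fails — aRd, aR²a but no w with dRw and aRw.
Valid on: F2.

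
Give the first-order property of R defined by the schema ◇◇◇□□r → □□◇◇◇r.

∀x ∀y ∀z ((xR³y ∧ xR²z) → ∃w (yR²w ∧ zR³w))

This is a Sahlqvist (Geach-type) schema ◇^3□^2r → □^2◇^3r.
Minimal-valuation argument: fix x; take any y with xR^3y and any z with xR^2z. Set V(r) to the set of worlds R-reachable from y in exactly 2 steps. Then □^2r holds at y, so the antecedent holds at x; validity forces ◇^3r at z, giving a w with zR^3w and yR^2w.
First-order correspondent: ∀x ∀y ∀z ((xR³y ∧ xR²z) → ∃w (yR²w ∧ zR³w)).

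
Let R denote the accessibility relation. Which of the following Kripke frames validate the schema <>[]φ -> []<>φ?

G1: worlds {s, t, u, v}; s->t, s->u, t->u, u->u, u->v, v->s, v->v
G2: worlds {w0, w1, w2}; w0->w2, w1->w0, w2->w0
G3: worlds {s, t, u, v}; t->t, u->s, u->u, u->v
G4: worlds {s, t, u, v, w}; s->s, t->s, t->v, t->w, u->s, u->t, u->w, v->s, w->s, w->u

This is the axiom for convergence; its first-order frame correspondent is forall x forall y forall z (Rxy & Rxz -> exists w (Ryw & Rzw)).
G1: fails — Rvv and Rvs but v and s have no common successor.
G2: satisfies the condition.
G3: fails — Ruv and Ruv but v and v have no common successor.
G4: satisfies the condition.

G2, G4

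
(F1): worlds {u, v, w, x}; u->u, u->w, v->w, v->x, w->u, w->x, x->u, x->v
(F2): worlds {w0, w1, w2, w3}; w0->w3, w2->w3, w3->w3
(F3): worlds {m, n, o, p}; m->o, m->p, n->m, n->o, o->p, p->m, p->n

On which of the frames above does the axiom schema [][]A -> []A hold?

(F2)

The schema corresponds to density: forall x forall y (Rxy -> exists z (Rxz & Rzy)).
(F1): fails — Rwx but no z with Rwz and Rzx.
(F2): satisfies the condition.
(F3): fails — Rop but no z with Roz and Rzp.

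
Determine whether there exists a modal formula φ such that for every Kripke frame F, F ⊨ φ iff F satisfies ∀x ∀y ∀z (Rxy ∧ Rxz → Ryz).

Definable; ◇q → □◇q defines it

Yes: it is the Euclidean property, defined by the 5 schema ◇q → □◇q.
Suppose ◇q→□◇q is valid. Take Rxy, Rxz and set V(q)={y}. Then ◇q at x, so □◇q at x, so ◇q at z, so some w with Rzw has q; w=y, i.e. Rzy. By symmetry of the argument, Ryz.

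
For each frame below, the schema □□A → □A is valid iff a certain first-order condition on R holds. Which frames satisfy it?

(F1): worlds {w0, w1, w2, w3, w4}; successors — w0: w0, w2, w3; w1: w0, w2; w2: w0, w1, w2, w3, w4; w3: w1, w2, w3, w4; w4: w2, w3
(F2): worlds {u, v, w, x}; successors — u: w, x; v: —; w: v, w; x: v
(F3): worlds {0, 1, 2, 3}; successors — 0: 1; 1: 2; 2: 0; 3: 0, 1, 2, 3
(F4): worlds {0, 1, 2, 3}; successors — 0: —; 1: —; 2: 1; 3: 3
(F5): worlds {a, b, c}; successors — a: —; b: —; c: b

The schema corresponds to density: ∀x ∀y (Rxy → ∃z (Rxz ∧ Rzy)).
(F1): ✓.
(F2): fails — Rux but no z with Ruz and Rzx.
(F3): fails — R12 but no z with R1z and Rz2.
(F4): fails — R21 but no z with R2z and Rz1.
(F5): fails — Rcb but no z with Rcz and Rzb.
Valid on: (F1).

(F1)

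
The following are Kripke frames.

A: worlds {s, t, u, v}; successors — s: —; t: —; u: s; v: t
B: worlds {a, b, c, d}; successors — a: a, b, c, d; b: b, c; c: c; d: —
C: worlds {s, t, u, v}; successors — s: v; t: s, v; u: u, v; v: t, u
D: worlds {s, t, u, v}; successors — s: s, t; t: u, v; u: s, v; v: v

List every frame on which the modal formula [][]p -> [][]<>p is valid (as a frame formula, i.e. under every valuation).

A, D

This is the axiom for a generalized confluence (Geach) condition; its first-order frame correspondent is forall x forall z (x R^2 z -> exists w (x R^2 w & zRw)).
A: condition met.
B: fails — aR²d but no w with aR²w and dRw.
C: fails — sR²t but no w with sR²w and tRw.
D: condition met.
Valid on: A, D.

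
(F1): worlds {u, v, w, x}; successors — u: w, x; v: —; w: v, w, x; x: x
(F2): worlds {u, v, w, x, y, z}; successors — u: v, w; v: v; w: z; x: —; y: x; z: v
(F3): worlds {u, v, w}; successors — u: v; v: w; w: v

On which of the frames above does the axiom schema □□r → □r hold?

(F1)

Frame correspondent (Sahlqvist): ∀x ∀y (Rxy → ∃z (Rxz ∧ Rzy)) — i.e. density.
(F1): holds.
(F2): fails — Ryx but no t with Ryt and Rtx.
(F3): fails — Ruv but no z with Ruz and Rzv.
Valid on: (F1).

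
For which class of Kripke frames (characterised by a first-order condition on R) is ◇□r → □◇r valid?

convergence: ∀x ∀y ∀z (Rxy ∧ Rxz → ∃w (Ryw ∧ Rzw))

This schema is the .2 axiom.
It corresponds to convergence: ∀x ∀y ∀z (Rxy ∧ Rxz → ∃w (Ryw ∧ Rzw)).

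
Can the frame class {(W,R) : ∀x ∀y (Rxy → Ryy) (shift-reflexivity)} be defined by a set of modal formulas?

The condition is shift-reflexivity. A defining modal formula is □(□r → r).
Suppose □(□r→r) is valid. Take Rxy and set V(r)={w : Ryw}. Then at y, □r holds; since □(□r→r) at x, □r→r at y, so r at y, i.e. Ryy.

Yes, by □(□r → r)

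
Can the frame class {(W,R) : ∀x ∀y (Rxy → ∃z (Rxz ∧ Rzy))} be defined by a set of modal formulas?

Yes: it is density, defined by the C4 schema □□p → □p.

Definable; □□p → □p defines it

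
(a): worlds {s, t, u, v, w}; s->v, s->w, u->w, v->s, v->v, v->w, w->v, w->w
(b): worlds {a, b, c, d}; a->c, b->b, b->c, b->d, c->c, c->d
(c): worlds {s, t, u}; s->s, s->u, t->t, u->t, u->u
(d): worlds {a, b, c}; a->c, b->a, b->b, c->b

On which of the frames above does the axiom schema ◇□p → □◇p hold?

(a), (c)

Frame correspondent (Sahlqvist): ∀x ∀y ∀z (Rxy ∧ Rxz → ∃w (Ryw ∧ Rzw)) — i.e. convergence.
(a): condition met.
(b): fails — Rbc and Rbd but c and d have no common successor.
(c): condition met.
(d): fails — Rba and Rbb but a and b have no common successor.
Valid on: (a), (c).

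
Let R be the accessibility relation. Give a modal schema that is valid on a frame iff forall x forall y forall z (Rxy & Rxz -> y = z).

The condition is partial functionality. The CD schema ◇r → □r defines it.

◇r → □r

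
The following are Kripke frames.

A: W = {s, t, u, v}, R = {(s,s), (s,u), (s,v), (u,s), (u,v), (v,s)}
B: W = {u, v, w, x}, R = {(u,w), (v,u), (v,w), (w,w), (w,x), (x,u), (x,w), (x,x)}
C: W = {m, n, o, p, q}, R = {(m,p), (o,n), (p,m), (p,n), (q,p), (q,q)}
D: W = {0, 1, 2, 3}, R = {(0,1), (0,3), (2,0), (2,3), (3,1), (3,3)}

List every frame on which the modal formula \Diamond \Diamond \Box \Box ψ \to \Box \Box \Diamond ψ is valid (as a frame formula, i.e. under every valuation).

A, B

This is the axiom for a generalized confluence (Geach) condition; its first-order frame correspondent is \forall x \forall y \forall z ((x R^2 y \wedge x R^2 z) \to \exists w (y R^2 w \wedge zRw)).
A: holds.
B: holds.
C: fails — mR²m, mR²m but no w with mR²w and mRw.
D: fails — 0R²1, 0R²1 but no w with 1R²w and 1Rw.
Valid on: A, B.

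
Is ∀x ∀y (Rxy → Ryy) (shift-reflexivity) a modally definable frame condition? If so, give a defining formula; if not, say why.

Yes: it is shift-reflexivity, defined by the T□ schema □(□r → r).
Suppose □(□r→r) is valid. Take Rxy and set V(r)={w : Ryw}. Then at y, □r holds; since □(□r→r) at x, □r→r at y, so r at y, i.e. Ryy.

Definable; □(□r → r) defines it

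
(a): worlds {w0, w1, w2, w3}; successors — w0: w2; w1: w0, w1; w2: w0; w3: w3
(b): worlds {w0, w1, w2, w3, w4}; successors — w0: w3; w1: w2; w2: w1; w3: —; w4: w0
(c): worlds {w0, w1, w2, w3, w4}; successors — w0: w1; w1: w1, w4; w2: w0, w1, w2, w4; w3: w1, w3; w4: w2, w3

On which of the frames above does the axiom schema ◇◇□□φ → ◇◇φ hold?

(a), (c)

The schema corresponds to a generalized confluence (Geach) condition: ∀x ∀y (xR²y → ∃w (yR²w ∧ xR²w)).
(a): ✓.
(b): fails — w4R²w3 but no w with w3R²w and w4R²w.
(c): ✓.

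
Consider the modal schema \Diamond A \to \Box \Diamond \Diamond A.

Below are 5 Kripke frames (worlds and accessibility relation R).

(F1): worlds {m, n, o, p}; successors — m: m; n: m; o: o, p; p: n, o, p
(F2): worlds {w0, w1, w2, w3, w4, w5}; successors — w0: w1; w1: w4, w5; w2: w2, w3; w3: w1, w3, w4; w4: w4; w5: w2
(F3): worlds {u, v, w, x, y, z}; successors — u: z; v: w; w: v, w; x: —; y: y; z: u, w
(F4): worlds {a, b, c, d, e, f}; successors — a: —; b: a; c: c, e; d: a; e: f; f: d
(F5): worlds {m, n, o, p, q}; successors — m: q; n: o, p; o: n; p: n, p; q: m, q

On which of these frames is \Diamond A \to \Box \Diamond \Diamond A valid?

Frame correspondent (Sahlqvist): \forall x \forall y \forall z ((xRy \wedge xRz) \to \exists w (y = w \wedge z R^2 w)) — i.e. a generalized confluence (Geach) condition.
(F1): fails — pRn, pRn but no w with n=w and nR²w.
(F2): fails — w0Rw1, w0Rw1 but no w with w1=w and w1R²w.
(F3): fails — zRu, zRw but no t with u=t and wR²t.
(F4): fails — bRa, bRa but no w with a=w and aR²w.
(F5): holds.
Valid on: (F5).

(F5)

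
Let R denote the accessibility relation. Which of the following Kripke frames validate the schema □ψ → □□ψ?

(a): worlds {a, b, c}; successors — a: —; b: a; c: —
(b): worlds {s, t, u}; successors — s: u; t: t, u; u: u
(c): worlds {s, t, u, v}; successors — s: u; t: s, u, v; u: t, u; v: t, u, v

(a), (b)

Frame correspondent (Sahlqvist): ∀x ∀y ∀z (Rxy ∧ Ryz → Rxz) — i.e. transitivity.
(a): holds.
(b): holds.
(c): fails — Rtv and Rvt but not Rtt.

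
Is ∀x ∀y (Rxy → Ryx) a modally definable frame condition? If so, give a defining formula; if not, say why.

Yes — defined by q → □◇q

This is a Sahlqvist condition; the B axiom q → □◇q defines it.
Suppose q→□◇q is valid. Take Rxy and set V(q)={x}. Then q at x, so □◇q at x, so ◇q at y, so some z with Ryz has q; z=x, i.e. Ryx.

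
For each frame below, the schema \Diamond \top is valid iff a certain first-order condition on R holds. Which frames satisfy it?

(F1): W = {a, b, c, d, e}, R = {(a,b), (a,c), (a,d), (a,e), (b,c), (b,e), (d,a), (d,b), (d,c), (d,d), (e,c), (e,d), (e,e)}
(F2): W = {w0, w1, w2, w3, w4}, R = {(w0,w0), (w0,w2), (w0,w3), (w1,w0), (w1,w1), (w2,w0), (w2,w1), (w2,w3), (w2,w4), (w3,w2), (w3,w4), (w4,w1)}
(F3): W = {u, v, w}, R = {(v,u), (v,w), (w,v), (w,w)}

(F2)

This is the axiom for seriality; its first-order frame correspondent is \forall x \exists y Rxy.
(F1): fails — world c has no successor.
(F2): condition met.
(F3): fails — world u has no successor.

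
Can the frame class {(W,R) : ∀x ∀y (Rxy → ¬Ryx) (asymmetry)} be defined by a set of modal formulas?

No — not modally definable

Any modally definable frame class is closed under surjective bounded morphisms.
The 5-cycle (worlds w0,w1,w2,w3,w4 with w0→w1→w2→w3→w4→w0) is asymmetric. Mapping every world to a single reflexive point • is a surjective bounded morphism, and the reflexive point is not asymmetric (R•• but asymmetry requires ¬R••).
So no modal formula (or set of formulas) defines exactly the asymmetric frames.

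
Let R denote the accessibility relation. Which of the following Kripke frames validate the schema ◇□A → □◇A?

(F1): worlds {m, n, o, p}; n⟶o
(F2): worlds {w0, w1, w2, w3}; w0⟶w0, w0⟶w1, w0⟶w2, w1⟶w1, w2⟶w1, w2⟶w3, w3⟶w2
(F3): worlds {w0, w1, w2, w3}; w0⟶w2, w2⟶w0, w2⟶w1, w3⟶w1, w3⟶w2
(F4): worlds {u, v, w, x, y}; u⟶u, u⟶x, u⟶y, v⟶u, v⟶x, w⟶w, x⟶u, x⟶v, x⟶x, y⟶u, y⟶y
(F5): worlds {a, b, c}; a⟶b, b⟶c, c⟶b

This is the axiom for convergence; its first-order frame correspondent is ∀x ∀y ∀z (Rxy ∧ Rxz → ∃w (Ryw ∧ Rzw)).
(F1): fails — Rno and Rno but o and o have no common successor.
(F2): fails — Rw2w1 and Rw2w3 but w1 and w3 have no common successor.
(F3): fails — Rw2w1 and Rw2w1 but w1 and w1 have no common successor.
(F4): satisfies the condition.
(F5): satisfies the condition.

(F4), (F5)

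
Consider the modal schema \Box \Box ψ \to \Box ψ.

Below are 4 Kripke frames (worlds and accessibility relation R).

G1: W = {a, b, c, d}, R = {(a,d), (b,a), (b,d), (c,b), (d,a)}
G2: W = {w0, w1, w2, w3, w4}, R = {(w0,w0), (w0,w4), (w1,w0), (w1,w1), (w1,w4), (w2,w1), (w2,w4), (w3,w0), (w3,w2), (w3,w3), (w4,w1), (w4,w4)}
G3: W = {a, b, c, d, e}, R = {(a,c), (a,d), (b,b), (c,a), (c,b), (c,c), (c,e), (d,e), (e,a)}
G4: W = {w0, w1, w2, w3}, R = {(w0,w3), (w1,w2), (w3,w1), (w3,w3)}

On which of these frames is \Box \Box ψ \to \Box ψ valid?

Frame correspondent (Sahlqvist): \forall x \forall y (Rxy \to \exists z (Rxz \wedge Rzy)) — i.e. density.
G1: fails — Rcb but no z with Rcz and Rzb.
G2: holds.
G3: fails — Rde but no z with Rdz and Rze.
G4: fails — Rw1w2 but no z with Rw1z and Rzw2.
Valid on: G2.

G2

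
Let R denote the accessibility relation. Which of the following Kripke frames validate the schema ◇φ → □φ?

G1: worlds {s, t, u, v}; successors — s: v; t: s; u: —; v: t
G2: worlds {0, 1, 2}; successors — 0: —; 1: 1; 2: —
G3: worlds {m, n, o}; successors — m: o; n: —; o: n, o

Frame correspondent (Sahlqvist): ∀x ∀y ∀z (Rxy ∧ Rxz → y = z) — i.e. partial functionality.
G1: condition met.
G2: condition met.
G3: fails — o sees both n and o.

G1, G2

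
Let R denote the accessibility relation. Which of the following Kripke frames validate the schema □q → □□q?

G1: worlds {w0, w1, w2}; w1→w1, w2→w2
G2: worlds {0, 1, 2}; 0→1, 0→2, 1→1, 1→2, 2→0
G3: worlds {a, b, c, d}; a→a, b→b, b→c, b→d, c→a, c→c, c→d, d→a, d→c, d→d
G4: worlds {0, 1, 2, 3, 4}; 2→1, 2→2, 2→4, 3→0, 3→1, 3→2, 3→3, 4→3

G1

The schema corresponds to transitivity: ∀x ∀y ∀z (Rxy ∧ Ryz → Rxz).
G1: holds.
G2: fails — R02 and R20 but not R00.
G3: fails — Rbc and Rca but not Rba.
G4: fails — R32 and R24 but not R34.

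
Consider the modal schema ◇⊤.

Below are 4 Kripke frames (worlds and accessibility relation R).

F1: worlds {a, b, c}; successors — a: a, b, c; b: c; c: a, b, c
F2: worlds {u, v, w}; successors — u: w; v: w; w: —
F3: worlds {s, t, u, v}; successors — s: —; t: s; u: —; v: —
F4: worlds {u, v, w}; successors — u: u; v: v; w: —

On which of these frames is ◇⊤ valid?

The schema corresponds to seriality: ∀x ∃y Rxy.
F1: holds.
F2: fails — world w has no successor.
F3: fails — world s has no successor.
F4: fails — world w has no successor.

F1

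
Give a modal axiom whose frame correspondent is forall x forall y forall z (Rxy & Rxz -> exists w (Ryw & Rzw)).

◇□q → □◇q

A defining formula is ◇□q → □◇q (the .2 axiom).
Suppose ◇□q→□◇q is valid. Take Rxy, Rxz and set V(q)={w : Ryw}. Then □q at y so ◇□q at x, so □◇q at x, so ◇q at z, giving w with Rzw and Ryw.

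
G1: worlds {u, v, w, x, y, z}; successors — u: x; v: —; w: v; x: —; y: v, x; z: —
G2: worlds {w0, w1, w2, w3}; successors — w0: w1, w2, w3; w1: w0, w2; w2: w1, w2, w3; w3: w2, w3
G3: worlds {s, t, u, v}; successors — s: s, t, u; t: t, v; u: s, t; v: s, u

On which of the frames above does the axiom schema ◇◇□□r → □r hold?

G1

The schema corresponds to a generalized confluence (Geach) condition: ∀x ∀y ∀z ((xR²y ∧ xRz) → ∃w (yR²w ∧ z = w)).
G1: holds.
G2: fails — w1R²w1, w1Rw0 but no w with w1R²w and w0=w.
G3: fails — tR²v, tRv but no w with vR²w and v=w.
Valid on: G1.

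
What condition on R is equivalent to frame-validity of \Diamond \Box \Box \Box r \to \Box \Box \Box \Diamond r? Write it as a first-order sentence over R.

This is a Sahlqvist (Geach-type) schema ◇^1□^3r → □^3◇^1r.
First-order correspondent: \forall x \forall y \forall z ((xRy \wedge x R^3 z) \to \exists w (y R^3 w \wedge zRw)).

\forall x \forall y \forall z ((xRy \wedge x R^3 z) \to \exists w (y R^3 w \wedge zRw))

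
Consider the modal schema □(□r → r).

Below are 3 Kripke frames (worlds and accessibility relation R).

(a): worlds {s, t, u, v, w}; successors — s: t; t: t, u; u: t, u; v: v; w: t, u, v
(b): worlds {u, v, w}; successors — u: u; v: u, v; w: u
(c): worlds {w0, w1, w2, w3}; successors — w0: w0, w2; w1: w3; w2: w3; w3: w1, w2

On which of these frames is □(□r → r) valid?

(a), (b)

The schema corresponds to shift-reflexivity: ∀x ∀y (Rxy → Ryy).
(a): ✓.
(b): ✓.
(c): fails — Rw3w1 but not Rw1w1.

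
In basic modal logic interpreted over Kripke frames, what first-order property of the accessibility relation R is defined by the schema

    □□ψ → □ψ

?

density: ∀x ∀y (Rxy → ∃z (Rxz ∧ Rzy))

Suppose □□ψ→□ψ is valid. Take Rxy and set V(ψ)={w : xR²w}. Then □□ψ at x, so □ψ at x, so ψ at y, i.e. ∃z(Rxz∧Rzy).
The converse is a direct semantic check.
Frame condition: ∀x ∀y (Rxy → ∃z (Rxz ∧ Rzy)).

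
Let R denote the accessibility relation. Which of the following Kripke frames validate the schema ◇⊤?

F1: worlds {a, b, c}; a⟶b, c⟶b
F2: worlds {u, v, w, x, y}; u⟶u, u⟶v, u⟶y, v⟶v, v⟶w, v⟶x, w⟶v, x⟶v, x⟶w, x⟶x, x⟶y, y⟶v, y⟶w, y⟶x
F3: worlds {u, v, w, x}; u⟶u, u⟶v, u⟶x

Frame correspondent (Sahlqvist): ∀x ∃y Rxy — i.e. seriality.
F1: fails — world b has no successor.
F2: ✓.
F3: fails — world v has no successor.

F2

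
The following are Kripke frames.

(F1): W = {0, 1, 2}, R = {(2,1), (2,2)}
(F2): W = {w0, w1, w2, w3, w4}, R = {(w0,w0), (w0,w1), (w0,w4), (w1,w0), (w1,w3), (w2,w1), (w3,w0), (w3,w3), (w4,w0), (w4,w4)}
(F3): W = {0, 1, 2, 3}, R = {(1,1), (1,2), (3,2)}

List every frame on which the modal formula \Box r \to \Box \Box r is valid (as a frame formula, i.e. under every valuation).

(F1), (F3)

The schema corresponds to transitivity: \forall x \forall y \forall z (Rxy \wedge Ryz \to Rxz).
(F1): satisfies the condition.
(F2): fails — Rw1w0 and Rw0w4 but not Rw1w4.
(F3): satisfies the condition.
Valid on: (F1), (F3).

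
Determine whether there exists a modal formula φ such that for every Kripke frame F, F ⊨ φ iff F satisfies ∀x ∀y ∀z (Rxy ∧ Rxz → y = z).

Yes: it is partial functionality, defined by the CD schema ◇r → □r.
Suppose ◇r→□r is valid. Take Rxy, Rxz and set V(r)={y}. Then ◇r at x, so □r at x, so r at z, i.e. z=y.

Definable; ◇r → □r defines it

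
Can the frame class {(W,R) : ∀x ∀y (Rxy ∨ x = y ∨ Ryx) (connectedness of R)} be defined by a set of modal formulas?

Any modally definable frame class is closed under disjoint unions.
Take 3 disjoint single-world reflexive frames: each is trivially connected, but their disjoint union has 3 worlds with no edge between distinct components, so it is not connected.
So no modal formula (or set of formulas) defines exactly the connected frames.

Not definable by any modal formula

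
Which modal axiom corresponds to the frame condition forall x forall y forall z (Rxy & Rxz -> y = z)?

This is partial functionality; the standard corresponding axiom is CD: ◇r → □r.
Suppose ◇r→□r is valid. Take Rxy, Rxz and set V(r)={y}. Then ◇r at x, so □r at x, so r at z, i.e. z=y.

◇r → □r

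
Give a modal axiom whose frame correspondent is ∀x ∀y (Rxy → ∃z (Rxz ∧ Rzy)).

This is density; the standard corresponding axiom is C4: □□q → □q.
Suppose □□q→□q is valid. Take Rxy and set V(q)={w : xR²w}. Then □□q at x, so □q at x, so q at y, i.e. ∃z(Rxz∧Rzy).

□□q → □q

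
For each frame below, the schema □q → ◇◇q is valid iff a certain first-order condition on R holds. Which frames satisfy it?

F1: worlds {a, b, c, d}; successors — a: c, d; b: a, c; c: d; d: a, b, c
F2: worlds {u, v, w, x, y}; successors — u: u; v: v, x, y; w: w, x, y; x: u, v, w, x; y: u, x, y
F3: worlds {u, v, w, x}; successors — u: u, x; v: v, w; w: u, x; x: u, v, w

F2, F3

The schema corresponds to a generalized confluence (Geach) condition: ∀x ∃w (xRw ∧ xR²w).
F1: fails — at c but no w with cRw and cR²w.
F2: satisfies the condition.
F3: satisfies the condition.
Valid on: F2, F3.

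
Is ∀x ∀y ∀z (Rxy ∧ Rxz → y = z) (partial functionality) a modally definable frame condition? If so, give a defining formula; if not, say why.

Definable; ◇p → □p defines it

This is a Sahlqvist condition; the CD axiom ◇p → □p defines it.
Suppose ◇p→□p is valid. Take Rxy, Rxz and set V(p)={y}. Then ◇p at x, so □p at x, so p at z, i.e. z=y.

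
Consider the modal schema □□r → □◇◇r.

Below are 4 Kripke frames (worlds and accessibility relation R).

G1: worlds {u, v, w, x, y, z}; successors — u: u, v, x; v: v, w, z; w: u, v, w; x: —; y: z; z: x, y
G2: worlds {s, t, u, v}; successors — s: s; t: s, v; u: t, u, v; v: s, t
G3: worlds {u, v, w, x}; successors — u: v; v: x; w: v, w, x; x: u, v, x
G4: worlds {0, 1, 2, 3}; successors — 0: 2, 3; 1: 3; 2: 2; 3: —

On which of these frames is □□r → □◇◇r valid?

This is the axiom for a generalized confluence (Geach) condition; its first-order frame correspondent is ∀x ∀z (xRz → ∃w (xR²w ∧ zR²w)).
G1: fails — uRx but no t with uR²t and xR²t.
G2: holds.
G3: holds.
G4: fails — 0R3 but no w with 0R²w and 3R²w.

G2, G3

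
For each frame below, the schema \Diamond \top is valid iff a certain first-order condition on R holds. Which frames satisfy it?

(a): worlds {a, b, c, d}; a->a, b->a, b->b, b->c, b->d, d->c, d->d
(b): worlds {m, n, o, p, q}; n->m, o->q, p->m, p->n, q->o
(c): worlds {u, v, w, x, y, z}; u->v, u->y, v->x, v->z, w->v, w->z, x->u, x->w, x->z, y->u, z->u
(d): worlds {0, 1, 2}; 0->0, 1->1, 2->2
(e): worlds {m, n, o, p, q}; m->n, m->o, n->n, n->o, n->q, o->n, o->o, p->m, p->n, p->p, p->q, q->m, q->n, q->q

This is the axiom for seriality; its first-order frame correspondent is \forall x \exists y Rxy.
(a): fails — world c has no successor.
(b): fails — world m has no successor.
(c): ✓.
(d): ✓.
(e): ✓.

(c), (d), (e)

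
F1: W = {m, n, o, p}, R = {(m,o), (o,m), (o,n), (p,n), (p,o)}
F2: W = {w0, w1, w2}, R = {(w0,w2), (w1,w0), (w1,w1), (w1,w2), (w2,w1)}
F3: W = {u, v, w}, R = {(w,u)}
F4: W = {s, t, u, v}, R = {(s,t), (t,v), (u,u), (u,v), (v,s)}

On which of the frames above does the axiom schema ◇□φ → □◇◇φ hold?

none

This is the axiom for a generalized confluence (Geach) condition; its first-order frame correspondent is ∀x ∀y ∀z ((xRy ∧ xRz) → ∃w (yRw ∧ zR²w)).
F1: fails — mRo, mRo but no w with oRw and oR²w.
F2: fails — w1Rw0, w1Rw0 but no w with w0Rw and w0R²w.
F3: fails — wRu, wRu but no t with uRt and uR²t.
F4: fails — sRt, sRt but no w with tRw and tR²w.
Valid on no frame.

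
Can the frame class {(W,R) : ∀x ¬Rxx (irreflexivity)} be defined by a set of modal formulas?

Modal frame validity is preserved under surjective bounded morphisms.
The 4-cycle (worlds a,b,c,d with a→b→c→d→a) is irreflexive, and the map sending every world to a single reflexive point • is a surjective bounded morphism (forth: every edge maps to (•,•); back: every world has a successor). So any modal formula valid on the 4-cycle is also valid on the reflexive point, which is not irreflexive.
So no modal formula (or set of formulas) defines exactly the irreflexive frames.

Not definable by any modal formula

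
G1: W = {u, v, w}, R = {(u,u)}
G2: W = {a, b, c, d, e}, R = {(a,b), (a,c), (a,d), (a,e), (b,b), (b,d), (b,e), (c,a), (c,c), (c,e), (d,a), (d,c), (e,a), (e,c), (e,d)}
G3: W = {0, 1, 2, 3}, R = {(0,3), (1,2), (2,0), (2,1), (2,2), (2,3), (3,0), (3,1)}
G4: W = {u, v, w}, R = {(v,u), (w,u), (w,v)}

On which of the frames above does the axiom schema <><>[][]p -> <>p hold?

G1, G2

The schema corresponds to a generalized confluence (Geach) condition: forall x forall y (x R^2 y -> exists w (y R^2 w & xRw)).
G1: holds.
G2: holds.
G3: fails — 0R²0 but no w with 0R²w and 0Rw.
G4: fails — wR²u but no t with uR²t and wRt.
Valid on: G1, G2.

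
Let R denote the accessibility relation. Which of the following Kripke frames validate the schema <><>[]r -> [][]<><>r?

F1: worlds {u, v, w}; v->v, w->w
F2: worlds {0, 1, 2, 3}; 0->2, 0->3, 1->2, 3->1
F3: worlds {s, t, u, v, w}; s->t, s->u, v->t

F1, F3

Frame correspondent (Sahlqvist): forall x forall y forall z ((x R^2 y & x R^2 z) -> exists w (yRw & z R^2 w)) — i.e. a generalized confluence (Geach) condition.
F1: holds.
F2: fails — 0R²1, 0R²1 but no w with 1Rw and 1R²w.
F3: holds.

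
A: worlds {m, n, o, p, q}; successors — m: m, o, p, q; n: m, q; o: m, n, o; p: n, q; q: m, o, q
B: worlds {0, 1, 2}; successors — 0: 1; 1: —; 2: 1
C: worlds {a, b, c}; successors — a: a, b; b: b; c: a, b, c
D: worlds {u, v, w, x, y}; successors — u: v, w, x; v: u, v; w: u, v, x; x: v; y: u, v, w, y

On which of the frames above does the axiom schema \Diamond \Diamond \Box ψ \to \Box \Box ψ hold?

Frame correspondent (Sahlqvist): \forall x \forall y \forall z ((x R^2 y \wedge x R^2 z) \to \exists w (yRw \wedge z = w)) — i.e. a generalized confluence (Geach) condition.
A: fails — mR²m, mR²n but no w with mRw and n=w.
B: condition met.
C: fails — aR²b, aR²a but no w with bRw and a=w.
D: fails — uR²u, uR²u but no t with uRt and u=t.

B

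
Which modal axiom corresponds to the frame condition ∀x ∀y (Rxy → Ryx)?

A defining formula is q → □◇q (the B axiom).
Suppose q→□◇q is valid. Take Rxy and set V(q)={x}. Then q at x, so □◇q at x, so ◇q at y, so some z with Ryz has q; z=x, i.e. Ryx.

q → □◇q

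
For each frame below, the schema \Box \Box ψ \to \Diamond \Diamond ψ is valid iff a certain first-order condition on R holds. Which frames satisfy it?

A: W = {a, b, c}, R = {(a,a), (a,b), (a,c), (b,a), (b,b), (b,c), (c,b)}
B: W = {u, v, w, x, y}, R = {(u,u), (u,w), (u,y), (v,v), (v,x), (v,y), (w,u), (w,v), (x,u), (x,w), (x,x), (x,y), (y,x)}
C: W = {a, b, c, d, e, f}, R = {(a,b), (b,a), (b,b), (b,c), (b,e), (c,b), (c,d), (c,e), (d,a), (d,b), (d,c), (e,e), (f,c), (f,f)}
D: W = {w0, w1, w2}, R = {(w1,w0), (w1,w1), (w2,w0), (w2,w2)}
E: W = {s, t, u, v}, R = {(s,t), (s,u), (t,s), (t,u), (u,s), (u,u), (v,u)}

A, B, C, E

Frame correspondent (Sahlqvist): \forall x \exists w (x R^2 w \wedge x R^2 w) — i.e. a generalized confluence (Geach) condition.
A: satisfies the condition.
B: satisfies the condition.
C: satisfies the condition.
D: fails — at w0 but no w with w0R²w and w0R²w.
E: satisfies the condition.
Valid on: A, B, C, E.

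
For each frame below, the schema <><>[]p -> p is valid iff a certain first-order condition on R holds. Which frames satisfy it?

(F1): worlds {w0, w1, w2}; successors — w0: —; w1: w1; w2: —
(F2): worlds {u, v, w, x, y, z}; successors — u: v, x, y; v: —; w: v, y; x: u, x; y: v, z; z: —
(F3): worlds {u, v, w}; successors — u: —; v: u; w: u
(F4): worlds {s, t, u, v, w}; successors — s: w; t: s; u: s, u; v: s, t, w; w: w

The schema corresponds to a generalized confluence (Geach) condition: forall x forall y (x R^2 y -> exists w (yRw & x = w)).
(F1): condition met.
(F2): fails — uR²u but no t with uRt and u=t.
(F3): condition met.
(F4): fails — sR²w but no w* with wRw* and s=w*.

(F1), (F3)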